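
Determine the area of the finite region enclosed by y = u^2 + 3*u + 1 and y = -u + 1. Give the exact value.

32/3

Set the curves equal: u^2 + 3*u + 1 = -u + 1, so u^2 + 4*u = 0, which factors as u*(u + 4) = 0. The curves meet at u = -4, 0.
On [-4, 0], y = -u + 1 is on top; that piece has area ∫[-4,0] (-(u^2 + 4*u)) du = 32/3.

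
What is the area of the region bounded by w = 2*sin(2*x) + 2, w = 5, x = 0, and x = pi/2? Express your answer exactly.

-2 + 3*pi/2

On [0, pi/2], (2*sin(2*x) + 2) - (5) = 2*sin(2*x) - 3 is ≤ 0 throughout, so the area is a single integral of |2*sin(2*x) - 3|.
∫[0,pi/2] (2*sin(2*x) - 3) dx = 2 - 3*pi/2; the area of that piece is -2 + 3*pi/2.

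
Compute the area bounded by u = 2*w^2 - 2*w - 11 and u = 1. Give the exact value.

Both boundary curves give u as a function of w, so integrate with respect to w. Setting them equal: 2*w^2 - 2*w - 12 = 0, i.e. 2*(w - 3)*(w + 2) = 0, so they meet at w = -2, 3.
For w in [-2, 3], u = 2*w^2 - 2*w - 11 is on the left; area = ∫[-2,3] (-(2*w^2 - 2*w - 12)) dw = 125/3.

125/3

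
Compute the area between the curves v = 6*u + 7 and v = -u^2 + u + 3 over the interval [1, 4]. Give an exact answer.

On [1, 4], (6*u + 7) - (-u^2 + u + 3) = u^2 + 5*u + 4 is ≥ 0 throughout, so the area is a single integral of |u^2 + 5*u + 4|.
∫[1,4] (u^2 + 5*u + 4) du = 141/2.

141/2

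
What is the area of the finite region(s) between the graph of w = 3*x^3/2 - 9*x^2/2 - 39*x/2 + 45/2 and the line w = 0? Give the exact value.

192

The curve meets the x-axis where 3*x^3/2 - 9*x^2/2 - 39*x/2 + 45/2 = 0, i.e. 3*(x - 5)*(x - 1)*(x + 3)/2 = 0, at x = -3, 1, 5.
On [-3, 1] the curve lies above the axis; ∫[-3,1] (3*x^3/2 - 9*x^2/2 - 39*x/2 + 45/2) dx = 96, giving area 96.
On [1, 5] the curve lies below the axis; ∫[1,5] (3*x^3/2 - 9*x^2/2 - 39*x/2 + 45/2) dx = -96, giving area 96.
Total area = 96 + 96 = 192.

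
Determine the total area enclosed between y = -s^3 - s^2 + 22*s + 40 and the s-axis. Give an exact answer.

The curve meets the s-axis where -s^3 - s^2 + 22*s + 40 = 0, i.e. -(s - 5)*(s + 2)*(s + 4) = 0, at s = -4, -2, 5.
On [-4, -2] the curve lies below the axis; ∫[-4,-2] (-s^3 - s^2 + 22*s + 40) ds = -32/3, giving area 32/3.
On [-2, 5] the curve lies above the axis; ∫[-2,5] (-s^3 - s^2 + 22*s + 40) ds = 3773/12, giving area 3773/12.
Total area = 32/3 + 3773/12 = 3901/12.

3901/12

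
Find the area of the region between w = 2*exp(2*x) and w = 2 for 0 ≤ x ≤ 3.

On [0, 3], (2*exp(2*x)) - (2) = 2*exp(2*x) - 2 is ≥ 0 throughout, so the area is a single integral of |2*exp(2*x) - 2|.
∫[0,3] (2*exp(2*x) - 2) dx = -7 + exp(6).

-7 + exp(6)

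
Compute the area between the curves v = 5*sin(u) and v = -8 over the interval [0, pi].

10 + 8*pi

On [0, pi], (5*sin(u)) - (-8) = 5*sin(u) + 8 is ≥ 0 throughout, so the area is a single integral of |5*sin(u) + 8|.
∫[0,pi] (5*sin(u) + 8) du = 10 + 8*pi.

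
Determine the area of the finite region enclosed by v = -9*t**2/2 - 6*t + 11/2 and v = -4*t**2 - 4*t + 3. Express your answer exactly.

Set the curves equal: -9*t**2/2 - 6*t + 11/2 = -4*t**2 - 4*t + 3, so -t**2/2 - 2*t + 5/2 = 0, which factors as -(t - 1)*(t + 5)/2 = 0. The curves meet at t = -5, 1.
On [-5, 1], v = -9*t**2/2 - 6*t + 11/2 is on top; that piece has area ∫[-5,1] (-t**2/2 - 2*t + 5/2) dt = 18.

18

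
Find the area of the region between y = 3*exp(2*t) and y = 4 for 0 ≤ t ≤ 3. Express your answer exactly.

-29/2 - 4*log(3) + 8*log(2) + 3*exp(6)/2

The difference (3*exp(2*t)) - (4) = 3*exp(2*t) - 4 changes sign at t = -log(3)/2 + log(2) inside [0, 3], so split the integral there.
∫[0,-log(3)/2 + log(2)] (3*exp(2*t) - 4) dt = log(9/16) + 1/2; the area of that piece is -1/2 + log(16/9).
∫[-log(3)/2 + log(2),3] (3*exp(2*t) - 4) dt = -14 - 2*log(3) + 4*log(2) + 3*exp(6)/2.
Total area = (-1/2 + log(16/9)) + (-14 - 2*log(3) + 4*log(2) + 3*exp(6)/2) = -29/2 - 4*log(3) + 8*log(2) + 3*exp(6)/2.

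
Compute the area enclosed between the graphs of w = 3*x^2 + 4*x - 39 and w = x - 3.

Set the curves equal: 3*x^2 + 4*x - 39 = x - 3, so 3*x^2 + 3*x - 36 = 0, which factors as 3*(x - 3)*(x + 4) = 0. The curves meet at x = -4, 3.
On [-4, 3], w = x - 3 is on top; that piece has area ∫[-4,3] (-(3*x^2 + 3*x - 36)) dx = 343/2.

343/2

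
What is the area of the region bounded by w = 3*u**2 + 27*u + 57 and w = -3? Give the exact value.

Set the curves equal: 3*u**2 + 27*u + 57 = -3, so 3*u**2 + 27*u + 60 = 0, which factors as 3*(u + 4)*(u + 5) = 0. The curves meet at u = -5, -4.
On [-5, -4], w = -3 is on top; that piece has area ∫[-5,-4] (-(3*u**2 + 27*u + 60)) du = 1/2.

1/2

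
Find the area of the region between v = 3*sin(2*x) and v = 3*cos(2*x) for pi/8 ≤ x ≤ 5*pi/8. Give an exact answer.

3*sqrt(2)

On [pi/8, 5*pi/8], (3*sin(2*x)) - (3*cos(2*x)) = 3*sin(2*x) - 3*cos(2*x) is ≥ 0 throughout, so the area is a single integral of |3*sin(2*x) - 3*cos(2*x)|.
∫[pi/8,5*pi/8] (3*sin(2*x) - 3*cos(2*x)) dx = 3*sqrt(2).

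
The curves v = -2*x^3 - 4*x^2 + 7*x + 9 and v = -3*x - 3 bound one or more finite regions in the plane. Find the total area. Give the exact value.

253/6

Set the curves equal: -2*x^3 - 4*x^2 + 7*x + 9 = -3*x - 3, so -2*x^3 - 4*x^2 + 10*x + 12 = 0, which factors as -2*(x - 2)*(x + 1)*(x + 3) = 0. The curves meet at x = -3, -1, 2.
On [-3, -1], v = -3*x - 3 is on top; that piece has area ∫[-3,-1] (-(-2*x^3 - 4*x^2 + 10*x + 12)) dx = 32/3.
On [-1, 2], v = -2*x^3 - 4*x^2 + 7*x + 9 is on top; that piece has area ∫[-1,2] (-2*x^3 - 4*x^2 + 10*x + 12) dx = 63/2.
Total enclosed area = 32/3 + 63/2 = 253/6.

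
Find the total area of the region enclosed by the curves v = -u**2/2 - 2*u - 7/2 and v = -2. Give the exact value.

2/3

Set the curves equal: -u**2/2 - 2*u - 7/2 = -2, so -u**2/2 - 2*u - 3/2 = 0, which factors as -(u + 1)*(u + 3)/2 = 0. The curves meet at u = -3, -1.
On [-3, -1], v = -u**2/2 - 2*u - 7/2 is on top; that piece has area ∫[-3,-1] (-u**2/2 - 2*u - 3/2) du = 2/3.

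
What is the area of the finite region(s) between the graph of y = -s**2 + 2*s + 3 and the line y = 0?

32/3

The curve meets the s-axis where -s**2 + 2*s + 3 = 0, i.e. -(s - 3)*(s + 1) = 0, at s = -1, 3.
On [-1, 3] the curve lies above the axis; ∫[-1,3] (-s**2 + 2*s + 3) ds = 32/3, giving area 32/3.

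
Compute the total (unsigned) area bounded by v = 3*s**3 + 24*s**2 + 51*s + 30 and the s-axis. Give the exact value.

71/2

The curve meets the s-axis where 3*s**3 + 24*s**2 + 51*s + 30 = 0, i.e. 3*(s + 1)*(s + 2)*(s + 5) = 0, at s = -5, -2, -1.
On [-5, -2] the curve lies above the axis; ∫[-5,-2] (3*s**3 + 24*s**2 + 51*s + 30) ds = 135/4, giving area 135/4.
On [-2, -1] the curve lies below the axis; ∫[-2,-1] (3*s**3 + 24*s**2 + 51*s + 30) ds = -7/4, giving area 7/4.
Total area = 135/4 + 7/4 = 71/2.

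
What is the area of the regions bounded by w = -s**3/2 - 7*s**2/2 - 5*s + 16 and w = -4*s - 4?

1741/24

Set the curves equal: -s**3/2 - 7*s**2/2 - 5*s + 16 = -4*s - 4, so -s**3/2 - 7*s**2/2 - s + 20 = 0, which factors as -(s - 2)*(s + 4)*(s + 5)/2 = 0. The curves meet at s = -5, -4, 2.
On [-5, -4], w = -4*s - 4 is on top; that piece has area ∫[-5,-4] (-(-s**3/2 - 7*s**2/2 - s + 20)) ds = 13/24.
On [-4, 2], w = -s**3/2 - 7*s**2/2 - 5*s + 16 is on top; that piece has area ∫[-4,2] (-s**3/2 - 7*s**2/2 - s + 20) ds = 72.
Total enclosed area = 13/24 + 72 = 1741/24.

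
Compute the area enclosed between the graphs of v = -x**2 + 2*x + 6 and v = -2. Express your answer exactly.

36

Set the curves equal: -x**2 + 2*x + 6 = -2, so -x**2 + 2*x + 8 = 0, which factors as -(x - 4)*(x + 2) = 0. The curves meet at x = -2, 4.
On [-2, 4], v = -x**2 + 2*x + 6 is on top; that piece has area ∫[-2,4] (-x**2 + 2*x + 8) dx = 36.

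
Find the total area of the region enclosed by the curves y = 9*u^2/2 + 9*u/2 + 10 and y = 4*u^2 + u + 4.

1/12

Set the curves equal: 9*u^2/2 + 9*u/2 + 10 = 4*u^2 + u + 4, so u^2/2 + 7*u/2 + 6 = 0, which factors as (u + 3)*(u + 4)/2 = 0. The curves meet at u = -4, -3.
On [-4, -3], y = 4*u^2 + u + 4 is on top; that piece has area ∫[-4,-3] (-(u^2/2 + 7*u/2 + 6)) du = 1/12.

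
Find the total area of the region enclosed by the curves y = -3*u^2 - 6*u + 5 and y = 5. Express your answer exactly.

Set the curves equal: -3*u^2 - 6*u + 5 = 5, so -3*u^2 - 6*u = 0, which factors as -3*u*(u + 2) = 0. The curves meet at u = -2, 0.
On [-2, 0], y = -3*u^2 - 6*u + 5 is on top; that piece has area ∫[-2,0] (-3*u^2 - 6*u) du = 4.

4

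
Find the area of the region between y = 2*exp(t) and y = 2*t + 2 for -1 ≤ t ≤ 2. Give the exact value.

On [-1, 2], (2*exp(t)) - (2*t + 2) = -2*t + 2*exp(t) - 2 is ≥ 0 throughout, so the area is a single integral of |-2*t + 2*exp(t) - 2|.
∫[-1,2] (-2*t + 2*exp(t) - 2) dt = -9 - 2*exp(-1) + 2*exp(2).

-9 - 2*exp(-1) + 2*exp(2)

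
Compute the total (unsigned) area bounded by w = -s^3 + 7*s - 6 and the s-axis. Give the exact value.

The curve meets the s-axis where -s^3 + 7*s - 6 = 0, i.e. -(s - 2)*(s - 1)*(s + 3) = 0, at s = -3, 1, 2.
On [-3, 1] the curve lies below the axis; ∫[-3,1] (-s^3 + 7*s - 6) ds = -32, giving area 32.
On [1, 2] the curve lies above the axis; ∫[1,2] (-s^3 + 7*s - 6) ds = 3/4, giving area 3/4.
Total area = 32 + 3/4 = 131/4.

131/4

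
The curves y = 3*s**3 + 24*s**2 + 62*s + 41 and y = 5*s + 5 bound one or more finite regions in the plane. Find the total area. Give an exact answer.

37/4

Set the curves equal: 3*s**3 + 24*s**2 + 62*s + 41 = 5*s + 5, so 3*s**3 + 24*s**2 + 57*s + 36 = 0, which factors as 3*(s + 1)*(s + 3)*(s + 4) = 0. The curves meet at s = -4, -3, -1.
On [-4, -3], y = 3*s**3 + 24*s**2 + 62*s + 41 is on top; that piece has area ∫[-4,-3] (3*s**3 + 24*s**2 + 57*s + 36) ds = 5/4.
On [-3, -1], y = 5*s + 5 is on top; that piece has area ∫[-3,-1] (-(3*s**3 + 24*s**2 + 57*s + 36)) ds = 8.
Total enclosed area = 5/4 + 8 = 37/4.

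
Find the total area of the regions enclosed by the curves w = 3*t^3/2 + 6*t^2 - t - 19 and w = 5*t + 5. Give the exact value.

Set the curves equal: 3*t^3/2 + 6*t^2 - t - 19 = 5*t + 5, so 3*t^3/2 + 6*t^2 - 6*t - 24 = 0, which factors as 3*(t - 2)*(t + 2)*(t + 4)/2 = 0. The curves meet at t = -4, -2, 2.
On [-4, -2], w = 3*t^3/2 + 6*t^2 - t - 19 is on top; that piece has area ∫[-4,-2] (3*t^3/2 + 6*t^2 - 6*t - 24) dt = 10.
On [-2, 2], w = 5*t + 5 is on top; that piece has area ∫[-2,2] (-(3*t^3/2 + 6*t^2 - 6*t - 24)) dt = 64.
Total enclosed area = 10 + 64 = 74.

74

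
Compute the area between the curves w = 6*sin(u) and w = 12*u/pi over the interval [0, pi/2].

6 - 3*pi/2

On [0, pi/2], (6*sin(u)) - (12*u/pi) = -12*u/pi + 6*sin(u) is ≥ 0 throughout, so the area is a single integral of |-12*u/pi + 6*sin(u)|.
∫[0,pi/2] (-12*u/pi + 6*sin(u)) du = 6 - 3*pi/2.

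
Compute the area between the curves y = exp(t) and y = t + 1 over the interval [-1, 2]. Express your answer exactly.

On [-1, 2], (exp(t)) - (t + 1) = -t + exp(t) - 1 is ≥ 0 throughout, so the area is a single integral of |-t + exp(t) - 1|.
∫[-1,2] (-t + exp(t) - 1) dt = -9/2 - exp(-1) + exp(2).

-9/2 - exp(-1) + exp(2)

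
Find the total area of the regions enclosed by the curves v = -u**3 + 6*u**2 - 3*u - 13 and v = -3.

Set the curves equal: -u**3 + 6*u**2 - 3*u - 13 = -3, so -u**3 + 6*u**2 - 3*u - 10 = 0, which factors as -(u - 5)*(u - 2)*(u + 1) = 0. The curves meet at u = -1, 2, 5.
On [-1, 2], v = -3 is on top; that piece has area ∫[-1,2] (-(-u**3 + 6*u**2 - 3*u - 10)) du = 81/4.
On [2, 5], v = -u**3 + 6*u**2 - 3*u - 13 is on top; that piece has area ∫[2,5] (-u**3 + 6*u**2 - 3*u - 10) du = 81/4.
Total enclosed area = 81/4 + 81/4 = 81/2.

81/2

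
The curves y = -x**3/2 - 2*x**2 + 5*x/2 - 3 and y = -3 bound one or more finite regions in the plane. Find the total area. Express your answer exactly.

443/12

Set the curves equal: -x**3/2 - 2*x**2 + 5*x/2 - 3 = -3, so -x**3/2 - 2*x**2 + 5*x/2 = 0, which factors as -x*(x - 1)*(x + 5)/2 = 0. The curves meet at x = -5, 0, 1.
On [-5, 0], y = -3 is on top; that piece has area ∫[-5,0] (-(-x**3/2 - 2*x**2 + 5*x/2)) dx = 875/24.
On [0, 1], y = -x**3/2 - 2*x**2 + 5*x/2 - 3 is on top; that piece has area ∫[0,1] (-x**3/2 - 2*x**2 + 5*x/2) dx = 11/24.
Total enclosed area = 875/24 + 11/24 = 443/12.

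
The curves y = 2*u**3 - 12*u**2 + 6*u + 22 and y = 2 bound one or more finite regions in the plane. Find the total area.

81

Set the curves equal: 2*u**3 - 12*u**2 + 6*u + 22 = 2, so 2*u**3 - 12*u**2 + 6*u + 20 = 0, which factors as 2*(u - 5)*(u - 2)*(u + 1) = 0. The curves meet at u = -1, 2, 5.
On [-1, 2], y = 2*u**3 - 12*u**2 + 6*u + 22 is on top; that piece has area ∫[-1,2] (2*u**3 - 12*u**2 + 6*u + 20) du = 81/2.
On [2, 5], y = 2 is on top; that piece has area ∫[2,5] (-(2*u**3 - 12*u**2 + 6*u + 20)) du = 81/2.
Total enclosed area = 81/2 + 81/2 = 81.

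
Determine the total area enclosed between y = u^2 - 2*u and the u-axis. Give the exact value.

The curve meets the u-axis where u^2 - 2*u = 0, i.e. u*(u - 2) = 0, at u = 0, 2.
On [0, 2] the curve lies below the axis; ∫[0,2] (u^2 - 2*u) du = -4/3, giving area 4/3.

4/3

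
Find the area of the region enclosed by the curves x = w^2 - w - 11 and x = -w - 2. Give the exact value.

Both boundary curves give x as a function of w, so integrate with respect to w. Setting them equal: w^2 - 9 = 0, i.e. (w - 3)*(w + 3) = 0, so they meet at w = -3, 3.
For w in [-3, 3], x = w^2 - w - 11 is on the left; area = ∫[-3,3] (-(w^2 - 9)) dw = 36.

36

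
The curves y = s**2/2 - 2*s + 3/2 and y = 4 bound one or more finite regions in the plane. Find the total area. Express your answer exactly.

18

Set the curves equal: s**2/2 - 2*s + 3/2 = 4, so s**2/2 - 2*s - 5/2 = 0, which factors as (s - 5)*(s + 1)/2 = 0. The curves meet at s = -1, 5.
On [-1, 5], y = 4 is on top; that piece has area ∫[-1,5] (-(s**2/2 - 2*s - 5/2)) ds = 18.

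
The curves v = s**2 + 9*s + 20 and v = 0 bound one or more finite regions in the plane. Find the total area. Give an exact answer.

1/6

Set the curves equal: s**2 + 9*s + 20 = 0, so s**2 + 9*s + 20 = 0, which factors as (s + 4)*(s + 5) = 0. The curves meet at s = -5, -4.
On [-5, -4], v = 0 is on top; that piece has area ∫[-5,-4] (-(s**2 + 9*s + 20)) ds = 1/6.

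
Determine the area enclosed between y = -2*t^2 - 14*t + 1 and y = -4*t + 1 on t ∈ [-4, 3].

301/3

The difference (-2*t^2 - 14*t + 1) - (-4*t + 1) = -2*t^2 - 10*t changes sign at t = 0 inside [-4, 3], so split the integral there.
∫[-4,0] (-2*t^2 - 10*t) dt = 112/3.
∫[0,3] (-2*t^2 - 10*t) dt = -63; the area of that piece is 63.
Total area = 112/3 + 63 = 301/3.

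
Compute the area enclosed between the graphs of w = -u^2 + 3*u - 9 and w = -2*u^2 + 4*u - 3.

125/6

Set the curves equal: -u^2 + 3*u - 9 = -2*u^2 + 4*u - 3, so u^2 - u - 6 = 0, which factors as (u - 3)*(u + 2) = 0. The curves meet at u = -2, 3.
On [-2, 3], w = -2*u^2 + 4*u - 3 is on top; that piece has area ∫[-2,3] (-(u^2 - u - 6)) du = 125/6.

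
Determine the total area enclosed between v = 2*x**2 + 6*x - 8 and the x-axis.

125/3

The curve meets the x-axis where 2*x**2 + 6*x - 8 = 0, i.e. 2*(x - 1)*(x + 4) = 0, at x = -4, 1.
On [-4, 1] the curve lies below the axis; ∫[-4,1] (2*x**2 + 6*x - 8) dx = -125/3, giving area 125/3.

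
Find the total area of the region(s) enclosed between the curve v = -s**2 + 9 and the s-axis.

The curve meets the s-axis where -s**2 + 9 = 0, i.e. -(s - 3)*(s + 3) = 0, at s = -3, 3.
On [-3, 3] the curve lies above the axis; ∫[-3,3] (-s**2 + 9) ds = 36, giving area 36.

36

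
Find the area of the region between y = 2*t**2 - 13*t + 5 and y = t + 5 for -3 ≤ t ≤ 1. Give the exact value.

262/3

The difference (2*t**2 - 13*t + 5) - (t + 5) = 2*t**2 - 14*t changes sign at t = 0 inside [-3, 1], so split the integral there.
∫[-3,0] (2*t**2 - 14*t) dt = 81.
∫[0,1] (2*t**2 - 14*t) dt = -19/3; the area of that piece is 19/3.
Total area = 81 + 19/3 = 262/3.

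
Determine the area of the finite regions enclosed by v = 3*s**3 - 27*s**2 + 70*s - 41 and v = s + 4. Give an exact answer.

Set the curves equal: 3*s**3 - 27*s**2 + 70*s - 41 = s + 4, so 3*s**3 - 27*s**2 + 69*s - 45 = 0, which factors as 3*(s - 5)*(s - 3)*(s - 1) = 0. The curves meet at s = 1, 3, 5.
On [1, 3], v = 3*s**3 - 27*s**2 + 70*s - 41 is on top; that piece has area ∫[1,3] (3*s**3 - 27*s**2 + 69*s - 45) ds = 12.
On [3, 5], v = s + 4 is on top; that piece has area ∫[3,5] (-(3*s**3 - 27*s**2 + 69*s - 45)) ds = 12.
Total enclosed area = 12 + 12 = 24.

24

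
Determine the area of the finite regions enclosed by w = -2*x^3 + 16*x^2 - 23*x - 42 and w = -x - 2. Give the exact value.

Set the curves equal: -2*x^3 + 16*x^2 - 23*x - 42 = -x - 2, so -2*x^3 + 16*x^2 - 22*x - 40 = 0, which factors as -2*(x - 5)*(x - 4)*(x + 1) = 0. The curves meet at x = -1, 4, 5.
On [-1, 4], w = -x - 2 is on top; that piece has area ∫[-1,4] (-(-2*x^3 + 16*x^2 - 22*x - 40)) dx = 875/6.
On [4, 5], w = -2*x^3 + 16*x^2 - 23*x - 42 is on top; that piece has area ∫[4,5] (-2*x^3 + 16*x^2 - 22*x - 40) dx = 11/6.
Total enclosed area = 875/6 + 11/6 = 443/3.

443/3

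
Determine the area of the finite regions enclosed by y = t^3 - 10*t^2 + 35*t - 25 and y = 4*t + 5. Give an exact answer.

37/12

Set the curves equal: t^3 - 10*t^2 + 35*t - 25 = 4*t + 5, so t^3 - 10*t^2 + 31*t - 30 = 0, which factors as (t - 5)*(t - 3)*(t - 2) = 0. The curves meet at t = 2, 3, 5.
On [2, 3], y = t^3 - 10*t^2 + 35*t - 25 is on top; that piece has area ∫[2,3] (t^3 - 10*t^2 + 31*t - 30) dt = 5/12.
On [3, 5], y = 4*t + 5 is on top; that piece has area ∫[3,5] (-(t^3 - 10*t^2 + 31*t - 30)) dt = 8/3.
Total enclosed area = 5/12 + 8/3 = 37/12.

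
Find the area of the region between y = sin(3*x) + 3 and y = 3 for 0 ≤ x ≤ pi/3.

2/3

On [0, pi/3], (sin(3*x) + 3) - (3) = sin(3*x) is ≥ 0 throughout, so the area is a single integral of |sin(3*x)|.
∫[0,pi/3] (sin(3*x)) dx = 2/3.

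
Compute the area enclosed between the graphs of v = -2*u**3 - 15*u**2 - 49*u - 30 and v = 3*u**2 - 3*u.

Set the curves equal: -2*u**3 - 15*u**2 - 49*u - 30 = 3*u**2 - 3*u, so -2*u**3 - 18*u**2 - 46*u - 30 = 0, which factors as -2*(u + 1)*(u + 3)*(u + 5) = 0. The curves meet at u = -5, -3, -1.
On [-5, -3], v = 3*u**2 - 3*u is on top; that piece has area ∫[-5,-3] (-(-2*u**3 - 18*u**2 - 46*u - 30)) du = 8.
On [-3, -1], v = -2*u**3 - 15*u**2 - 49*u - 30 is on top; that piece has area ∫[-3,-1] (-2*u**3 - 18*u**2 - 46*u - 30) du = 8.
Total enclosed area = 8 + 8 = 16.

16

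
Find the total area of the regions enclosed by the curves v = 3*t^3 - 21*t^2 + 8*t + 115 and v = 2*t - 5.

Set the curves equal: 3*t^3 - 21*t^2 + 8*t + 115 = 2*t - 5, so 3*t^3 - 21*t^2 + 6*t + 120 = 0, which factors as 3*(t - 5)*(t - 4)*(t + 2) = 0. The curves meet at t = -2, 4, 5.
On [-2, 4], v = 3*t^3 - 21*t^2 + 8*t + 115 is on top; that piece has area ∫[-2,4] (3*t^3 - 21*t^2 + 6*t + 120) dt = 432.
On [4, 5], v = 2*t - 5 is on top; that piece has area ∫[4,5] (-(3*t^3 - 21*t^2 + 6*t + 120)) dt = 13/4.
Total enclosed area = 432 + 13/4 = 1741/4.

1741/4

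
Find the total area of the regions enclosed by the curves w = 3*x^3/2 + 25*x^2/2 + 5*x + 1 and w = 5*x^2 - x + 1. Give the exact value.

Set the curves equal: 3*x^3/2 + 25*x^2/2 + 5*x + 1 = 5*x^2 - x + 1, so 3*x^3/2 + 15*x^2/2 + 6*x = 0, which factors as 3*x*(x + 1)*(x + 4)/2 = 0. The curves meet at x = -4, -1, 0.
On [-4, -1], w = 3*x^3/2 + 25*x^2/2 + 5*x + 1 is on top; that piece has area ∫[-4,-1] (3*x^3/2 + 15*x^2/2 + 6*x) dx = 135/8.
On [-1, 0], w = 5*x^2 - x + 1 is on top; that piece has area ∫[-1,0] (-(3*x^3/2 + 15*x^2/2 + 6*x)) dx = 7/8.
Total enclosed area = 135/8 + 7/8 = 71/4.

71/4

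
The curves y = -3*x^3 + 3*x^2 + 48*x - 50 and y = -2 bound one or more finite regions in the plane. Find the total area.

863/2

Set the curves equal: -3*x^3 + 3*x^2 + 48*x - 50 = -2, so -3*x^3 + 3*x^2 + 48*x - 48 = 0, which factors as -3*(x - 4)*(x - 1)*(x + 4) = 0. The curves meet at x = -4, 1, 4.
On [-4, 1], y = -2 is on top; that piece has area ∫[-4,1] (-(-3*x^3 + 3*x^2 + 48*x - 48)) dx = 1375/4.
On [1, 4], y = -3*x^3 + 3*x^2 + 48*x - 50 is on top; that piece has area ∫[1,4] (-3*x^3 + 3*x^2 + 48*x - 48) dx = 351/4.
Total enclosed area = 1375/4 + 351/4 = 863/2.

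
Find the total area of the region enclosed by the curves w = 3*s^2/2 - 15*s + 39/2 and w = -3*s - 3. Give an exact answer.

2

Set the curves equal: 3*s^2/2 - 15*s + 39/2 = -3*s - 3, so 3*s^2/2 - 12*s + 45/2 = 0, which factors as 3*(s - 5)*(s - 3)/2 = 0. The curves meet at s = 3, 5.
On [3, 5], w = -3*s - 3 is on top; that piece has area ∫[3,5] (-(3*s^2/2 - 12*s + 45/2)) ds = 2.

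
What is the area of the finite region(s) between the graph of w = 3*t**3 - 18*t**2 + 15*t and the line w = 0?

393/4

The curve meets the t-axis where 3*t**3 - 18*t**2 + 15*t = 0, i.e. 3*t*(t - 5)*(t - 1) = 0, at t = 0, 1, 5.
On [0, 1] the curve lies above the axis; ∫[0,1] (3*t**3 - 18*t**2 + 15*t) dt = 9/4, giving area 9/4.
On [1, 5] the curve lies below the axis; ∫[1,5] (3*t**3 - 18*t**2 + 15*t) dt = -96, giving area 96.
Total area = 9/4 + 96 = 393/4.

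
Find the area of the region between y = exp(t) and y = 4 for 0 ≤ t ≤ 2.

The difference (exp(t)) - (4) = exp(t) - 4 changes sign at t = log(4) inside [0, 2], so split the integral there.
∫[0,log(4)] (exp(t) - 4) dt = 3 - log(256); the area of that piece is -3 + log(256).
∫[log(4),2] (exp(t) - 4) dt = -12 + 8*log(2) + exp(2).
Total area = (-3 + log(256)) + (-12 + 8*log(2) + exp(2)) = -15 + exp(2) + 16*log(2).

-15 + exp(2) + 16*log(2)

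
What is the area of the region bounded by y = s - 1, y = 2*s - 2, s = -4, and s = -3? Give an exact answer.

9/2

On [-4, -3], (s - 1) - (2*s - 2) = -s + 1 is ≥ 0 throughout, so the area is a single integral of |-s + 1|.
∫[-4,-3] (-s + 1) ds = 9/2.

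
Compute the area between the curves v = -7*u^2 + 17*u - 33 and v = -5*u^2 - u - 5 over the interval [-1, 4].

The difference (-7*u^2 + 17*u - 33) - (-5*u^2 - u - 5) = -2*u^2 + 18*u - 28 changes sign at u = 2 inside [-1, 4], so split the integral there.
∫[-1,2] (-2*u^2 + 18*u - 28) du = -63; the area of that piece is 63.
∫[2,4] (-2*u^2 + 18*u - 28) du = 44/3.
Total area = 63 + 44/3 = 233/3.

233/3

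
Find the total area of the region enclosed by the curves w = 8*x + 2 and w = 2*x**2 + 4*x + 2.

8/3

Set the curves equal: 8*x + 2 = 2*x**2 + 4*x + 2, so -2*x**2 + 4*x = 0, which factors as -2*x*(x - 2) = 0. The curves meet at x = 0, 2.
On [0, 2], w = 8*x + 2 is on top; that piece has area ∫[0,2] (-2*x**2 + 4*x) dx = 8/3.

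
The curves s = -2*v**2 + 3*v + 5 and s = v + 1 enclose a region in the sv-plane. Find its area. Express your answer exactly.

9

Both boundary curves give s as a function of v, so integrate with respect to v. Setting them equal: -2*v**2 + 2*v + 4 = 0, i.e. -2*(v - 2)*(v + 1) = 0, so they meet at v = -1, 2.
For v in [-1, 2], s = -2*v**2 + 3*v + 5 is on the right; area = ∫[-1,2] (-2*v**2 + 2*v + 4) dv = 9.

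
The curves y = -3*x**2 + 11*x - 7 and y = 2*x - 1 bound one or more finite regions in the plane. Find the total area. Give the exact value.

Set the curves equal: -3*x**2 + 11*x - 7 = 2*x - 1, so -3*x**2 + 9*x - 6 = 0, which factors as -3*(x - 2)*(x - 1) = 0. The curves meet at x = 1, 2.
On [1, 2], y = -3*x**2 + 11*x - 7 is on top; that piece has area ∫[1,2] (-3*x**2 + 9*x - 6) dx = 1/2.

1/2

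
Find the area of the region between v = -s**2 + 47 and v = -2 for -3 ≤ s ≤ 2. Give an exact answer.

700/3

On [-3, 2], (-s**2 + 47) - (-2) = -s**2 + 49 is ≥ 0 throughout, so the area is a single integral of |-s**2 + 49|.
∫[-3,2] (-s**2 + 49) ds = 700/3.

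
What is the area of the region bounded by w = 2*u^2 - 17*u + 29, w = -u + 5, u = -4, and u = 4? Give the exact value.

896/3

The difference (2*u^2 - 17*u + 29) - (-u + 5) = 2*u^2 - 16*u + 24 changes sign at u = 2 inside [-4, 4], so split the integral there.
∫[-4,2] (2*u^2 - 16*u + 24) du = 288.
∫[2,4] (2*u^2 - 16*u + 24) du = -32/3; the area of that piece is 32/3.
Total area = 288 + 32/3 = 896/3.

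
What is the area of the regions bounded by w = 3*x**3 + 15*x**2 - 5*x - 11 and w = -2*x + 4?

148

Set the curves equal: 3*x**3 + 15*x**2 - 5*x - 11 = -2*x + 4, so 3*x**3 + 15*x**2 - 3*x - 15 = 0, which factors as 3*(x - 1)*(x + 1)*(x + 5) = 0. The curves meet at x = -5, -1, 1.
On [-5, -1], w = 3*x**3 + 15*x**2 - 5*x - 11 is on top; that piece has area ∫[-5,-1] (3*x**3 + 15*x**2 - 3*x - 15) dx = 128.
On [-1, 1], w = -2*x + 4 is on top; that piece has area ∫[-1,1] (-(3*x**3 + 15*x**2 - 3*x - 15)) dx = 20.
Total enclosed area = 128 + 20 = 148.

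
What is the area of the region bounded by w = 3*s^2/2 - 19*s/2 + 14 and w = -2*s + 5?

Set the curves equal: 3*s^2/2 - 19*s/2 + 14 = -2*s + 5, so 3*s^2/2 - 15*s/2 + 9 = 0, which factors as 3*(s - 3)*(s - 2)/2 = 0. The curves meet at s = 2, 3.
On [2, 3], w = -2*s + 5 is on top; that piece has area ∫[2,3] (-(3*s^2/2 - 15*s/2 + 9)) ds = 1/4.

1/4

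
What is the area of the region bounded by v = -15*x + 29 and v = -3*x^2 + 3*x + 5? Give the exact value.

4

Set the curves equal: -15*x + 29 = -3*x^2 + 3*x + 5, so 3*x^2 - 18*x + 24 = 0, which factors as 3*(x - 4)*(x - 2) = 0. The curves meet at x = 2, 4.
On [2, 4], v = -3*x^2 + 3*x + 5 is on top; that piece has area ∫[2,4] (-(3*x^2 - 18*x + 24)) dx = 4.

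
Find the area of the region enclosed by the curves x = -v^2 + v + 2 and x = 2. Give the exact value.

Both boundary curves give x as a function of v, so integrate with respect to v. Setting them equal: -v^2 + v = 0, i.e. -v*(v - 1) = 0, so they meet at v = 0, 1.
For v in [0, 1], x = -v^2 + v + 2 is on the right; area = ∫[0,1] (-v^2 + v) dv = 1/6.

1/6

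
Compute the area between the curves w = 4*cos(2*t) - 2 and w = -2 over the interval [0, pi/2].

4

The difference (4*cos(2*t) - 2) - (-2) = 4*cos(2*t) changes sign at t = pi/4 inside [0, pi/2], so split the integral there.
∫[0,pi/4] (4*cos(2*t)) dt = 2.
∫[pi/4,pi/2] (4*cos(2*t)) dt = -2; the area of that piece is 2.
Total area = 2 + 2 = 4.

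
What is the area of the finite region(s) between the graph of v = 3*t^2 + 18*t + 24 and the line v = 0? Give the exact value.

The curve meets the t-axis where 3*t^2 + 18*t + 24 = 0, i.e. 3*(t + 2)*(t + 4) = 0, at t = -4, -2.
On [-4, -2] the curve lies below the axis; ∫[-4,-2] (3*t^2 + 18*t + 24) dt = -4, giving area 4.

4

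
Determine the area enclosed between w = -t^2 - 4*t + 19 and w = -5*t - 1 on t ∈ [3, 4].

On [3, 4], (-t^2 - 4*t + 19) - (-5*t - 1) = -t^2 + t + 20 is ≥ 0 throughout, so the area is a single integral of |-t^2 + t + 20|.
∫[3,4] (-t^2 + t + 20) dt = 67/6.

67/6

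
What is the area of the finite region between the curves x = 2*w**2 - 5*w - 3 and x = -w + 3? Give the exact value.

Both boundary curves give x as a function of w, so integrate with respect to w. Setting them equal: 2*w**2 - 4*w - 6 = 0, i.e. 2*(w - 3)*(w + 1) = 0, so they meet at w = -1, 3.
For w in [-1, 3], x = 2*w**2 - 5*w - 3 is on the left; area = ∫[-1,3] (-(2*w**2 - 4*w - 6)) dw = 64/3.

64/3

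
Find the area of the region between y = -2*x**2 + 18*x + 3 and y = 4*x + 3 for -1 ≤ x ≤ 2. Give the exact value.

91/3

The difference (-2*x**2 + 18*x + 3) - (4*x + 3) = -2*x**2 + 14*x changes sign at x = 0 inside [-1, 2], so split the integral there.
∫[-1,0] (-2*x**2 + 14*x) dx = -23/3; the area of that piece is 23/3.
∫[0,2] (-2*x**2 + 14*x) dx = 68/3.
Total area = 23/3 + 68/3 = 91/3.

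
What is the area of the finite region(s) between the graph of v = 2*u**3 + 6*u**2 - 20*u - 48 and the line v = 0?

The curve meets the u-axis where 2*u**3 + 6*u**2 - 20*u - 48 = 0, i.e. 2*(u - 3)*(u + 2)*(u + 4) = 0, at u = -4, -2, 3.
On [-4, -2] the curve lies above the axis; ∫[-4,-2] (2*u**3 + 6*u**2 - 20*u - 48) du = 16, giving area 16.
On [-2, 3] the curve lies below the axis; ∫[-2,3] (2*u**3 + 6*u**2 - 20*u - 48) du = -375/2, giving area 375/2.
Total area = 16 + 375/2 = 407/2.

407/2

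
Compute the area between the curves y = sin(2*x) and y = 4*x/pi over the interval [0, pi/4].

1/2 - pi/8

On [0, pi/4], (sin(2*x)) - (4*x/pi) = -4*x/pi + sin(2*x) is ≥ 0 throughout, so the area is a single integral of |-4*x/pi + sin(2*x)|.
∫[0,pi/4] (-4*x/pi + sin(2*x)) dx = 1/2 - pi/8.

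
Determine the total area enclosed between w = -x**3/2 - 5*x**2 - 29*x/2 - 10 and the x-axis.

71/12

The curve meets the x-axis where -x**3/2 - 5*x**2 - 29*x/2 - 10 = 0, i.e. -(x + 1)*(x + 4)*(x + 5)/2 = 0, at x = -5, -4, -1.
On [-5, -4] the curve lies below the axis; ∫[-5,-4] (-x**3/2 - 5*x**2 - 29*x/2 - 10) dx = -7/24, giving area 7/24.
On [-4, -1] the curve lies above the axis; ∫[-4,-1] (-x**3/2 - 5*x**2 - 29*x/2 - 10) dx = 45/8, giving area 45/8.
Total area = 7/24 + 45/8 = 71/12.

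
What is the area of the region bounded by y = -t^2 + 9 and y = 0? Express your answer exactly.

36

Set the curves equal: -t^2 + 9 = 0, so -t^2 + 9 = 0, which factors as -(t - 3)*(t + 3) = 0. The curves meet at t = -3, 3.
On [-3, 3], y = -t^2 + 9 is on top; that piece has area ∫[-3,3] (-t^2 + 9) dt = 36.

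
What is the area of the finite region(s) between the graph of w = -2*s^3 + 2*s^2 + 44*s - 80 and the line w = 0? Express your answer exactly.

The curve meets the s-axis where -2*s^3 + 2*s^2 + 44*s - 80 = 0, i.e. -2*(s - 4)*(s - 2)*(s + 5) = 0, at s = -5, 2, 4.
On [-5, 2] the curve lies below the axis; ∫[-5,2] (-2*s^3 + 2*s^2 + 44*s - 80) ds = -3773/6, giving area 3773/6.
On [2, 4] the curve lies above the axis; ∫[2,4] (-2*s^3 + 2*s^2 + 44*s - 80) ds = 64/3, giving area 64/3.
Total area = 3773/6 + 64/3 = 3901/6.

3901/6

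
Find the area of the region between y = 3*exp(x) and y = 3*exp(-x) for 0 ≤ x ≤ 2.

On [0, 2], (3*exp(x)) - (3*exp(-x)) = 3*exp(x) - 3*exp(-x) is ≥ 0 throughout, so the area is a single integral of |3*exp(x) - 3*exp(-x)|.
∫[0,2] (3*exp(x) - 3*exp(-x)) dx = -6 + 3*exp(-2) + 3*exp(2).

-6 + 3*exp(-2) + 3*exp(2)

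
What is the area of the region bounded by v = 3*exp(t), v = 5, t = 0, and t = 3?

-22 - 10*log(3) + 10*log(5) + 3*exp(3)

The difference (3*exp(t)) - (5) = 3*exp(t) - 5 changes sign at t = log(5/3) inside [0, 3], so split the integral there.
∫[0,log(5/3)] (3*exp(t) - 5) dt = log(243/3125) + 2; the area of that piece is -2 + log(3125/243).
∫[log(5/3),3] (3*exp(t) - 5) dt = -20 - 5*log(3) + 5*log(5) + 3*exp(3).
Total area = (-2 + log(3125/243)) + (-20 - 5*log(3) + 5*log(5) + 3*exp(3)) = -22 - 10*log(3) + 10*log(5) + 3*exp(3).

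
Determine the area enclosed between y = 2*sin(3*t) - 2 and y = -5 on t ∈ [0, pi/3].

On [0, pi/3], (2*sin(3*t) - 2) - (-5) = 2*sin(3*t) + 3 is ≥ 0 throughout, so the area is a single integral of |2*sin(3*t) + 3|.
∫[0,pi/3] (2*sin(3*t) + 3) dt = 4/3 + pi.

4/3 + pi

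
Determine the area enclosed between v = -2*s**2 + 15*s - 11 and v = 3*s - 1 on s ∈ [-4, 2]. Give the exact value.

The difference (-2*s**2 + 15*s - 11) - (3*s - 1) = -2*s**2 + 12*s - 10 changes sign at s = 1 inside [-4, 2], so split the integral there.
∫[-4,1] (-2*s**2 + 12*s - 10) ds = -550/3; the area of that piece is 550/3.
∫[1,2] (-2*s**2 + 12*s - 10) ds = 10/3.
Total area = 550/3 + 10/3 = 560/3.

560/3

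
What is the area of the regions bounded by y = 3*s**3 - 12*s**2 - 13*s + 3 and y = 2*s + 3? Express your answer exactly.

Set the curves equal: 3*s**3 - 12*s**2 - 13*s + 3 = 2*s + 3, so 3*s**3 - 12*s**2 - 15*s = 0, which factors as 3*s*(s - 5)*(s + 1) = 0. The curves meet at s = -1, 0, 5.
On [-1, 0], y = 3*s**3 - 12*s**2 - 13*s + 3 is on top; that piece has area ∫[-1,0] (3*s**3 - 12*s**2 - 15*s) ds = 11/4.
On [0, 5], y = 2*s + 3 is on top; that piece has area ∫[0,5] (-(3*s**3 - 12*s**2 - 15*s)) ds = 875/4.
Total enclosed area = 11/4 + 875/4 = 443/2.

443/2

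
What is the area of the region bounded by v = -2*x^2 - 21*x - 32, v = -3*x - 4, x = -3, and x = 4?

The difference (-2*x^2 - 21*x - 32) - (-3*x - 4) = -2*x^2 - 18*x - 28 changes sign at x = -2 inside [-3, 4], so split the integral there.
∫[-3,-2] (-2*x^2 - 18*x - 28) dx = 13/3.
∫[-2,4] (-2*x^2 - 18*x - 28) dx = -324; the area of that piece is 324.
Total area = 13/3 + 324 = 985/3.

985/3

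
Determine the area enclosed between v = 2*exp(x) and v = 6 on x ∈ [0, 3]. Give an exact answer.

-28 + 12*log(3) + 2*exp(3)

The difference (2*exp(x)) - (6) = 2*exp(x) - 6 changes sign at x = log(3) inside [0, 3], so split the integral there.
∫[0,log(3)] (2*exp(x) - 6) dx = 4 - log(729); the area of that piece is -4 + log(729).
∫[log(3),3] (2*exp(x) - 6) dx = -24 + 6*log(3) + 2*exp(3).
Total area = (-4 + log(729)) + (-24 + 6*log(3) + 2*exp(3)) = -28 + 12*log(3) + 2*exp(3).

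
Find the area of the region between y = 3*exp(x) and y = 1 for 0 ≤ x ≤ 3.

On [0, 3], (3*exp(x)) - (1) = 3*exp(x) - 1 is ≥ 0 throughout, so the area is a single integral of |3*exp(x) - 1|.
∫[0,3] (3*exp(x) - 1) dx = -6 + 3*exp(3).

-6 + 3*exp(3)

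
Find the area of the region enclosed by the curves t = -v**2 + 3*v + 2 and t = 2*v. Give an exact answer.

9/2

Both boundary curves give t as a function of v, so integrate with respect to v. Setting them equal: -v**2 + v + 2 = 0, i.e. -(v - 2)*(v + 1) = 0, so they meet at v = -1, 2.
For v in [-1, 2], t = -v**2 + 3*v + 2 is on the right; area = ∫[-1,2] (-v**2 + v + 2) dv = 9/2.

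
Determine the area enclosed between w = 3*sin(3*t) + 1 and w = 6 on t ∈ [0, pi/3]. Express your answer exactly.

On [0, pi/3], (3*sin(3*t) + 1) - (6) = 3*sin(3*t) - 5 is ≤ 0 throughout, so the area is a single integral of |3*sin(3*t) - 5|.
∫[0,pi/3] (3*sin(3*t) - 5) dt = 2 - 5*pi/3; the area of that piece is -2 + 5*pi/3.

-2 + 5*pi/3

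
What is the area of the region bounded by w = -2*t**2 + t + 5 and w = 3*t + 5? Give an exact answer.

1/3

Set the curves equal: -2*t**2 + t + 5 = 3*t + 5, so -2*t**2 - 2*t = 0, which factors as -2*t*(t + 1) = 0. The curves meet at t = -1, 0.
On [-1, 0], w = -2*t**2 + t + 5 is on top; that piece has area ∫[-1,0] (-2*t**2 - 2*t) dt = 1/3.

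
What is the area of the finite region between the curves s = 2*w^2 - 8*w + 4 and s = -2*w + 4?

9

Both boundary curves give s as a function of w, so integrate with respect to w. Setting them equal: 2*w^2 - 6*w = 0, i.e. 2*w*(w - 3) = 0, so they meet at w = 0, 3.
For w in [0, 3], s = 2*w^2 - 8*w + 4 is on the left; area = ∫[0,3] (-(2*w^2 - 6*w)) dw = 9.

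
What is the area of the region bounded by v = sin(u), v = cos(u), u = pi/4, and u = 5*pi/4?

2*sqrt(2)

On [pi/4, 5*pi/4], (sin(u)) - (cos(u)) = sin(u) - cos(u) is ≥ 0 throughout, so the area is a single integral of |sin(u) - cos(u)|.
∫[pi/4,5*pi/4] (sin(u) - cos(u)) du = 2*sqrt(2).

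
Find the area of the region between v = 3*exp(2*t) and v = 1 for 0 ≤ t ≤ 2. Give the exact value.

-7/2 + 3*exp(4)/2

On [0, 2], (3*exp(2*t)) - (1) = 3*exp(2*t) - 1 is ≥ 0 throughout, so the area is a single integral of |3*exp(2*t) - 1|.
∫[0,2] (3*exp(2*t) - 1) dt = -7/2 + 3*exp(4)/2.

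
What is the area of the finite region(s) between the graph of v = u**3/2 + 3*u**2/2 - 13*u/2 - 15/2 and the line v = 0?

The curve meets the u-axis where u**3/2 + 3*u**2/2 - 13*u/2 - 15/2 = 0, i.e. (u - 3)*(u + 1)*(u + 5)/2 = 0, at u = -5, -1, 3.
On [-5, -1] the curve lies above the axis; ∫[-5,-1] (u**3/2 + 3*u**2/2 - 13*u/2 - 15/2) du = 32, giving area 32.
On [-1, 3] the curve lies below the axis; ∫[-1,3] (u**3/2 + 3*u**2/2 - 13*u/2 - 15/2) du = -32, giving area 32.
Total area = 32 + 32 = 64.

64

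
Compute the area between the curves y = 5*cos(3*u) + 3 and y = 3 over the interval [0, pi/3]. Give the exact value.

10/3

The difference (5*cos(3*u) + 3) - (3) = 5*cos(3*u) changes sign at u = pi/6 inside [0, pi/3], so split the integral there.
∫[0,pi/6] (5*cos(3*u)) du = 5/3.
∫[pi/6,pi/3] (5*cos(3*u)) du = -5/3; the area of that piece is 5/3.
Total area = 5/3 + 5/3 = 10/3.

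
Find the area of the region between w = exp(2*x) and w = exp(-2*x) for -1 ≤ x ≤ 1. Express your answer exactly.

-2 + exp(-2) + exp(2)

The difference (exp(2*x)) - (exp(-2*x)) = exp(2*x) - exp(-2*x) changes sign at x = 0 inside [-1, 1], so split the integral there.
∫[-1,0] (exp(2*x) - exp(-2*x)) dx = -exp(2)/2 - exp(-2)/2 + 1; the area of that piece is -1 + exp(-2)/2 + exp(2)/2.
∫[0,1] (exp(2*x) - exp(-2*x)) dx = -1 + exp(-2)/2 + exp(2)/2.
Total area = (-1 + exp(-2)/2 + exp(2)/2) + (-1 + exp(-2)/2 + exp(2)/2) = -2 + exp(-2) + exp(2).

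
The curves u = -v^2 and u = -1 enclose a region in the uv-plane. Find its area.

4/3

Both boundary curves give u as a function of v, so integrate with respect to v. Setting them equal: -v^2 + 1 = 0, i.e. -(v - 1)*(v + 1) = 0, so they meet at v = -1, 1.
For v in [-1, 1], u = -v^2 is on the right; area = ∫[-1,1] (-v^2 + 1) dv = 4/3.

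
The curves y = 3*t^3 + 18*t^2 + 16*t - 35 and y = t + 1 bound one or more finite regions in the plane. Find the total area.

Set the curves equal: 3*t^3 + 18*t^2 + 16*t - 35 = t + 1, so 3*t^3 + 18*t^2 + 15*t - 36 = 0, which factors as 3*(t - 1)*(t + 3)*(t + 4) = 0. The curves meet at t = -4, -3, 1.
On [-4, -3], y = 3*t^3 + 18*t^2 + 16*t - 35 is on top; that piece has area ∫[-4,-3] (3*t^3 + 18*t^2 + 15*t - 36) dt = 9/4.
On [-3, 1], y = t + 1 is on top; that piece has area ∫[-3,1] (-(3*t^3 + 18*t^2 + 15*t - 36)) dt = 96.
Total enclosed area = 9/4 + 96 = 393/4.

393/4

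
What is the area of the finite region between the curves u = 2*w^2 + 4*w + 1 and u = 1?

8/3

Both boundary curves give u as a function of w, so integrate with respect to w. Setting them equal: 2*w^2 + 4*w = 0, i.e. 2*w*(w + 2) = 0, so they meet at w = -2, 0.
For w in [-2, 0], u = 2*w^2 + 4*w + 1 is on the left; area = ∫[-2,0] (-(2*w^2 + 4*w)) dw = 8/3.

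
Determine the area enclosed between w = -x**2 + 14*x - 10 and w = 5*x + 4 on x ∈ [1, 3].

The difference (-x**2 + 14*x - 10) - (5*x + 4) = -x**2 + 9*x - 14 changes sign at x = 2 inside [1, 3], so split the integral there.
∫[1,2] (-x**2 + 9*x - 14) dx = -17/6; the area of that piece is 17/6.
∫[2,3] (-x**2 + 9*x - 14) dx = 13/6.
Total area = 17/6 + 13/6 = 5.

5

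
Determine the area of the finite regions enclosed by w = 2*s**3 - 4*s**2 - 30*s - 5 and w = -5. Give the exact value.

Set the curves equal: 2*s**3 - 4*s**2 - 30*s - 5 = -5, so 2*s**3 - 4*s**2 - 30*s = 0, which factors as 2*s*(s - 5)*(s + 3) = 0. The curves meet at s = -3, 0, 5.
On [-3, 0], w = 2*s**3 - 4*s**2 - 30*s - 5 is on top; that piece has area ∫[-3,0] (2*s**3 - 4*s**2 - 30*s) ds = 117/2.
On [0, 5], w = -5 is on top; that piece has area ∫[0,5] (-(2*s**3 - 4*s**2 - 30*s)) ds = 1375/6.
Total enclosed area = 117/2 + 1375/6 = 863/3.

863/3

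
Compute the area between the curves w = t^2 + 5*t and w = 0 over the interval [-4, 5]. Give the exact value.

737/6

The difference (t^2 + 5*t) - (0) = t^2 + 5*t changes sign at t = 0 inside [-4, 5], so split the integral there.
∫[-4,0] (t^2 + 5*t) dt = -56/3; the area of that piece is 56/3.
∫[0,5] (t^2 + 5*t) dt = 625/6.
Total area = 56/3 + 625/6 = 737/6.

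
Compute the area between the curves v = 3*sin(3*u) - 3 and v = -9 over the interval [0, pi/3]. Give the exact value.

2 + 2*pi

On [0, pi/3], (3*sin(3*u) - 3) - (-9) = 3*sin(3*u) + 6 is ≥ 0 throughout, so the area is a single integral of |3*sin(3*u) + 6|.
∫[0,pi/3] (3*sin(3*u) + 6) du = 2 + 2*pi.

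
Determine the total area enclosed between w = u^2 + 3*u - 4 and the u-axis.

The curve meets the u-axis where u^2 + 3*u - 4 = 0, i.e. (u - 1)*(u + 4) = 0, at u = -4, 1.
On [-4, 1] the curve lies below the axis; ∫[-4,1] (u^2 + 3*u - 4) du = -125/6, giving area 125/6.

125/6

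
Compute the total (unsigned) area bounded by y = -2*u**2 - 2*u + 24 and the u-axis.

The curve meets the u-axis where -2*u**2 - 2*u + 24 = 0, i.e. -2*(u - 3)*(u + 4) = 0, at u = -4, 3.
On [-4, 3] the curve lies above the axis; ∫[-4,3] (-2*u**2 - 2*u + 24) du = 343/3, giving area 343/3.

343/3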